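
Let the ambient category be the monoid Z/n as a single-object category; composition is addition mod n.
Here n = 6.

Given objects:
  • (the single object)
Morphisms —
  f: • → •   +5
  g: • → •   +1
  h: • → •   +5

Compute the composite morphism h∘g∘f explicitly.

  0 +5≡5 +1≡0 +5≡5  (mod 6)
composite: +5

Answer: +5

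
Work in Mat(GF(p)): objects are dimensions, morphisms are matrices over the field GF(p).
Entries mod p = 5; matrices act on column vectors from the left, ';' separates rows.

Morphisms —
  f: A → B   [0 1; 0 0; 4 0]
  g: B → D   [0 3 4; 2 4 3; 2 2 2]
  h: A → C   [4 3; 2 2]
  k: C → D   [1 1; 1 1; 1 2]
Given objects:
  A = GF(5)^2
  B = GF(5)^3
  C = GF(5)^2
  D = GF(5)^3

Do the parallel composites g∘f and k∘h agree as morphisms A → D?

Answer: DOES NOT COMMUTE

Derivation:
Along f;g (path 1):
  e0=(1,0) f→(0,0,4) g→(1,2,3)
  e1=(0,1) f→(1,0,0) g→(0,2,2)
  ⟦path⟧₁ = [1 0; 2 2; 3 2]
Along h;k (path 2):
  e0=(1,0) h→(4,2) k→(1,1,3)
  e1=(0,1) h→(3,2) k→(0,0,2)
  ⟦path⟧₂ = [1 0; 1 0; 3 2]
Equal? distinct morphisms ✗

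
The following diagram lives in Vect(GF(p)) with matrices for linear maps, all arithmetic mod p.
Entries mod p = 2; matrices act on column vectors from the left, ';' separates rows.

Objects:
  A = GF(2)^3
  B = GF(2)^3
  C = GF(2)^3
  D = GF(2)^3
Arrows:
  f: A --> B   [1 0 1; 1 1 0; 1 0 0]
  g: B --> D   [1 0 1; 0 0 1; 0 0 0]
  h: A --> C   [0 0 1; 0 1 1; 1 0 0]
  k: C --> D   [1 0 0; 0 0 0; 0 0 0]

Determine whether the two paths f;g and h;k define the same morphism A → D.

Along f;g (path 1):
  e0=[1,0,0] f-->[1,1,1] g-->[0,1,0]
  e1=[0,1,0] f-->[0,1,0] g-->[0,0,0]
  e2=[0,0,1] f-->[1,0,0] g-->[1,0,0]
  composite₁ = [0 0 1; 1 0 0; 0 0 0]
Along h;k (path 2):
  e0=[1,0,0] h-->[0,0,1] k-->[0,0,0]
  e1=[0,1,0] h-->[0,1,0] k-->[0,0,0]
  e2=[0,0,1] h-->[1,1,0] k-->[1,0,0]
  composite₂ = [0 0 1; 0 0 0; 0 0 0]
Equal? differ; not commutative

Answer: DOES NOT COMMUTE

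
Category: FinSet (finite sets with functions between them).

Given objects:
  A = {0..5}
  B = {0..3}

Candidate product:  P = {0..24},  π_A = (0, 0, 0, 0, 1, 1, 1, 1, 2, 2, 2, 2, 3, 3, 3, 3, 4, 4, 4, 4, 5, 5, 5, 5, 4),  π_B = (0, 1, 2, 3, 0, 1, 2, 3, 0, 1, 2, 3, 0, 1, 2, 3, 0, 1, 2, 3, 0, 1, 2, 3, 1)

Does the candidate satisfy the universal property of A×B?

Answer: NOT A VALID PRODUCT — |P|=25 ≠ |A|·|B|=24

Derivation:
|A|·|B| = 6·4 = 24;  |P| = 25
  → cardinalities differ; no bijection possible.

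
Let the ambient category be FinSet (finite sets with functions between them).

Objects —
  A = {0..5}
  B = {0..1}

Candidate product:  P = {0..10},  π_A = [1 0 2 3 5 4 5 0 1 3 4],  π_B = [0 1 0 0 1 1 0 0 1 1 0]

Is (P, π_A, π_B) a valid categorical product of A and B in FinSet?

Answer: NOT A VALID PRODUCT — |P|=11 ≠ |A|·|B|=12

Work:
|A|·|B| = 6·2 = 12;  |P| = 11
  → cardinalities differ; no bijection possible.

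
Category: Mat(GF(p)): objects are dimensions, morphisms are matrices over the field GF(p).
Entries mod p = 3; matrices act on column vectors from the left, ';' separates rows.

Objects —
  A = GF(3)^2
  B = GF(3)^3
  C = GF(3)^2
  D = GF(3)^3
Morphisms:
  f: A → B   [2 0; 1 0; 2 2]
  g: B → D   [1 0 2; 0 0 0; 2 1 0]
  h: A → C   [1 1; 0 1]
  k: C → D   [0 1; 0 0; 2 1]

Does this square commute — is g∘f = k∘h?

Answer: COMMUTES

Work:
1) trace f;g:
  e0=[1,0] f→[2,1,2] g→[0,0,2]
  e1=[0,1] f→[0,0,2] g→[1,0,0]
  composite₁ = [0 1; 0 0; 2 0]
2) trace h;k:
  e0=[1,0] h→[1,0] k→[0,0,2]
  e1=[0,1] h→[1,1] k→[1,0,0]
  composite₂ = [0 1; 0 0; 2 0]
Equal? YES — commutes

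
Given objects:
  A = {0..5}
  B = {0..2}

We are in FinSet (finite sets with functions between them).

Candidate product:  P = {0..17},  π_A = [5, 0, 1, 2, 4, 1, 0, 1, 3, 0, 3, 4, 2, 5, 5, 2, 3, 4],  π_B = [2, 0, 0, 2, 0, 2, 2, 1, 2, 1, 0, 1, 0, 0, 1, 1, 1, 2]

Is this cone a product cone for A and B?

Answer: VALID PRODUCT

Work:
|A|·|B| = 6·3 = 18;  |P| = 18
Check the pairing map k ↦ (π_A(k), π_B(k)):
  0 : (5,2)
  1 : (0,0)
  2 : (1,0)
  3 : (2,2)
  4 : (4,0)
  5 : (1,2)
  6 : (0,2)
  7 : (1,1)
  8 : (3,2)
  9 : (0,1)
  10 : (3,0)
  11 : (4,1)
  12 : (2,0)
  13 : (5,0)
  14 : (5,1)
  15 : (2,1)
  16 : (3,1)
  17 : (4,2)
distinct pairs in image: 18 / 18 needed
  → bijection onto A×B; projections well-typed.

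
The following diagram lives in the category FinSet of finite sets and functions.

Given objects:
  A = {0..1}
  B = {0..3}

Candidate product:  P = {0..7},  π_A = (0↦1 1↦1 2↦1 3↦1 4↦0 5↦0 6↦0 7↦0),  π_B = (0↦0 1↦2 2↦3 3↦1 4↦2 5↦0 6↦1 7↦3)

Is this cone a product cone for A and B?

|A|·|B| = 2·4 = 8;  |P| = 8
Check the pairing map k ↦ (π_A(k), π_B(k)):
  0 ↦ (1,0)
  1 ↦ (1,2)
  2 ↦ (1,3)
  3 ↦ (1,1)
  4 ↦ (0,2)
  5 ↦ (0,0)
  6 ↦ (0,1)
  7 ↦ (0,3)
distinct pairs in image: 8 / 8 needed
  → bijection onto A×B; projections well-typed.

Answer: VALID PRODUCT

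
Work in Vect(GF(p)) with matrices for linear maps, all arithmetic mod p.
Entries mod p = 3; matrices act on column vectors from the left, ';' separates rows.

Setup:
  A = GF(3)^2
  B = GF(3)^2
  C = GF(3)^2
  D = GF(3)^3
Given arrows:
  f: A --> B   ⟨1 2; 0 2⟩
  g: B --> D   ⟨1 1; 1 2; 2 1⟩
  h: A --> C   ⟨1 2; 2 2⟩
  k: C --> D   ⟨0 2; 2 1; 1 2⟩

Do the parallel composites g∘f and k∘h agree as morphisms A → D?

Answer: COMMUTES

Work:
1) trace f;g:
  e0=(1,0) f-->(1,0) g-->(1,1,2)
  e1=(0,1) f-->(2,2) g-->(1,0,0)
  composite₁ = ⟨1 1; 1 0; 2 0⟩
2) trace h;k:
  e0=(1,0) h-->(1,2) k-->(1,1,2)
  e1=(0,1) h-->(2,2) k-->(1,0,0)
  composite₂ = ⟨1 1; 1 0; 2 0⟩
Equal? YES — commutes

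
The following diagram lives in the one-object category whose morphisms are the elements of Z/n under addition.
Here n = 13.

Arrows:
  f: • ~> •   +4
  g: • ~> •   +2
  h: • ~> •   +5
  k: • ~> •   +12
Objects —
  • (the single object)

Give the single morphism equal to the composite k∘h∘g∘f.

Answer: +10

Derivation:
  0 +4≡4 +2≡6 +5≡11 +12≡10  (mod 13)
composite: +10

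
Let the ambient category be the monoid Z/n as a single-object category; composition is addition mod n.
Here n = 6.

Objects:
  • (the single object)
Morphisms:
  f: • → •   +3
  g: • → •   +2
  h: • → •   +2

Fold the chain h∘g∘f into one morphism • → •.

  0 +3≡3 +2≡5 +2≡1  (mod 6)
⟦path⟧: +1

Answer: +1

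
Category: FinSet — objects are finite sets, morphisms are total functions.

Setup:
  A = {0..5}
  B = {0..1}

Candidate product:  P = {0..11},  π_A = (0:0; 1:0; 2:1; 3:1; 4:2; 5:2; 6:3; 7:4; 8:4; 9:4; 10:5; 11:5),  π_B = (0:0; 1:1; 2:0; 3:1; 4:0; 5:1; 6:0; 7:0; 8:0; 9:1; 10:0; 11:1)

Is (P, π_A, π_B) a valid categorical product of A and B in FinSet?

Answer: NOT A VALID PRODUCT — duplicate pair at indices 8,7

Trace:
|A|·|B| = 6·2 = 12;  |P| = 12
Check the pairing map k ↦ (π_A(k), π_B(k)):
  0 : (0,0)
  1 : (0,1)
  2 : (1,0)
  3 : (1,1)
  4 : (2,0)
  5 : (2,1)
  6 : (3,0)
  7 : (4,0)
  8 : (4,0)  ✗ repeats pair of k=7
  9 : (4,1)
  10 : (5,0)
  11 : (5,1)
distinct pairs in image: 11 / 12 needed
  → (4,0) hit at k=7 and k=8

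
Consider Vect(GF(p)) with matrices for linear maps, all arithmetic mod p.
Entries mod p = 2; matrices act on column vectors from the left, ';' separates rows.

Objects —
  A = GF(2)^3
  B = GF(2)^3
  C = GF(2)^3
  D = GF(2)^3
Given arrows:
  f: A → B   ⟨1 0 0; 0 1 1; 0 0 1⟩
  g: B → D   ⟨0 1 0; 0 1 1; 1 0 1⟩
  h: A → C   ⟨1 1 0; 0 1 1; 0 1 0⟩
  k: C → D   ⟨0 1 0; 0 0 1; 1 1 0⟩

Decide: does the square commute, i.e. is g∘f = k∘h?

Answer: COMMUTES

Derivation:
Path 1 = f;g:
  e0=[1,0,0] f→[1,0,0] g→[0,0,1]
  e1=[0,1,0] f→[0,1,0] g→[1,1,0]
  e2=[0,0,1] f→[0,1,1] g→[1,0,1]
  ⟦path⟧₁ = ⟨0 1 1; 0 1 0; 1 0 1⟩
Path 2 = h;k:
  e0=[1,0,0] h→[1,0,0] k→[0,0,1]
  e1=[0,1,0] h→[1,1,1] k→[1,1,0]
  e2=[0,0,1] h→[0,1,0] k→[1,0,1]
  ⟦path⟧₂ = ⟨0 1 1; 0 1 0; 1 0 1⟩
Equal? YES — commutes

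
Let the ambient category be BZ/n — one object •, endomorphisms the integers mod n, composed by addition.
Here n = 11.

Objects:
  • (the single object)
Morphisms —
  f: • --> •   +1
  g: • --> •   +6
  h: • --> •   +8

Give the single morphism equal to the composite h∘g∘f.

Answer: +4

Work:
  0 +1≡1 +6≡7 +8≡4  (mod 11)
composite: +4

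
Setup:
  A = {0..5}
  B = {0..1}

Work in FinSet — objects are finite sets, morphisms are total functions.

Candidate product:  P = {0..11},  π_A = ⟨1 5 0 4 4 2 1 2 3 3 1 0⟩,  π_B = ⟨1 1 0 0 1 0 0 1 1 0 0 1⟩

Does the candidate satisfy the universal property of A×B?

|A|·|B| = 6·2 = 12;  |P| = 12
Check the pairing map k ↦ (π_A(k), π_B(k)):
  0 : (1,1)
  1 : (5,1)
  2 : (0,0)
  3 : (4,0)
  4 : (4,1)
  5 : (2,0)
  6 : (1,0)
  7 : (2,1)
  8 : (3,1)
  9 : (3,0)
  10 : (1,0)  ✗ repeats pair of k=6
  11 : (0,1)
distinct pairs in image: 11 / 12 needed
  → (1,0) hit at k=6 and k=10

Answer: NOT A VALID PRODUCT — duplicate pair at indices 10,6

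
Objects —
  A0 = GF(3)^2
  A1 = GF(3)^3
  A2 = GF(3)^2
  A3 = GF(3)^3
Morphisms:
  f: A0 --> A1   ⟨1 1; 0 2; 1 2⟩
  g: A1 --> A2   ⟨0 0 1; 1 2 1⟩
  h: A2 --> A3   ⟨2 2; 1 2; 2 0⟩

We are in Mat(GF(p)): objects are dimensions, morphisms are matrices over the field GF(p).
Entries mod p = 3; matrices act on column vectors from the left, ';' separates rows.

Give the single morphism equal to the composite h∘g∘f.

  e0=[1,0] f-->[1,0,1] g-->[1,2] h-->[0,2,2]
  e1=[0,1] f-->[1,2,2] g-->[2,1] h-->[0,1,1]
composite: ⟨0 0; 2 1; 2 1⟩

Answer: ⟨0 0; 2 1; 2 1⟩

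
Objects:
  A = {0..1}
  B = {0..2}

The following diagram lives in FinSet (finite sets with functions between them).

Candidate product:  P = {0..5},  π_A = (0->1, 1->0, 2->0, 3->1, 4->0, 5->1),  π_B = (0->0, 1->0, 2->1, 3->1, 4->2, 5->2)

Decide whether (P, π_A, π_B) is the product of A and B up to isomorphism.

Answer: VALID PRODUCT

Derivation:
|A|·|B| = 2·3 = 6;  |P| = 6
Check the pairing map k ↦ (π_A(k), π_B(k)):
  0 -> (1,0)
  1 -> (0,0)
  2 -> (0,1)
  3 -> (1,1)
  4 -> (0,2)
  5 -> (1,2)
distinct pairs in image: 6 / 6 needed
  → bijection onto A×B; projections well-typed.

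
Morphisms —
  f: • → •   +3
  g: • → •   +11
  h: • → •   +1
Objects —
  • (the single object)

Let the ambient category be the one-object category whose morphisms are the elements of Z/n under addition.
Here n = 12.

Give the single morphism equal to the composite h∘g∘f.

Answer: +3

Trace:
  0 +3≡3 +11≡2 +1≡3  (mod 12)
result: +3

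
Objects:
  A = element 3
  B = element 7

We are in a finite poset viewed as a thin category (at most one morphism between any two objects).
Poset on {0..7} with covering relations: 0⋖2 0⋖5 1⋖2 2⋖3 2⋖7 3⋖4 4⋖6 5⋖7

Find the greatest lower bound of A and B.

Answer: A∧B = 2

Derivation:
{x : x⊑A ∧ x⊑B} = {0,1,2}  (A=3, B=7)
  0 ⊑ 2
  1 ⊑ 2
  2 ⊑ 2
glb = 2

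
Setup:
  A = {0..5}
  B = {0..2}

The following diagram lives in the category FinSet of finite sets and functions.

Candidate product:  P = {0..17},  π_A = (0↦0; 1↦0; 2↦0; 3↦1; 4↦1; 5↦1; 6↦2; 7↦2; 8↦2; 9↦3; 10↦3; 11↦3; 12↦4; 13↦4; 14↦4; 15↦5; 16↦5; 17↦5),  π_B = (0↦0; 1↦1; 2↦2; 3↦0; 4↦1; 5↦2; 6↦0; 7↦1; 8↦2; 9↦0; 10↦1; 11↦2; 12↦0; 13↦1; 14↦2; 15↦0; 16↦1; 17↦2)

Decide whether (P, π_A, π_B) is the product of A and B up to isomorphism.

|A|·|B| = 6·3 = 18;  |P| = 18
Check the pairing map k ↦ (π_A(k), π_B(k)):
  0 ↦ (0,0)
  1 ↦ (0,1)
  2 ↦ (0,2)
  3 ↦ (1,0)
  4 ↦ (1,1)
  5 ↦ (1,2)
  6 ↦ (2,0)
  7 ↦ (2,1)
  8 ↦ (2,2)
  9 ↦ (3,0)
  10 ↦ (3,1)
  11 ↦ (3,2)
  12 ↦ (4,0)
  13 ↦ (4,1)
  14 ↦ (4,2)
  15 ↦ (5,0)
  16 ↦ (5,1)
  17 ↦ (5,2)
distinct pairs in image: 18 / 18 needed
  → bijection onto A×B; projections well-typed.

Answer: VALID PRODUCT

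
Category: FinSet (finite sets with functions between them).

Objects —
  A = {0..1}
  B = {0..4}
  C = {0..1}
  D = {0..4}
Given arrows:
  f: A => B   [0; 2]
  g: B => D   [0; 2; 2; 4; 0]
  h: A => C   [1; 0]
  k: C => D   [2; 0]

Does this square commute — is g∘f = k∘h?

1) trace f;g:
  0 f=>0 g=>0
  1 f=>2 g=>2
  ⟦path⟧₁ = [0; 2]
2) trace h;k:
  0 h=>1 k=>0
  1 h=>0 k=>2
  ⟦path⟧₂ = [0; 2]
Equal? same morphism ✓

Answer: COMMUTES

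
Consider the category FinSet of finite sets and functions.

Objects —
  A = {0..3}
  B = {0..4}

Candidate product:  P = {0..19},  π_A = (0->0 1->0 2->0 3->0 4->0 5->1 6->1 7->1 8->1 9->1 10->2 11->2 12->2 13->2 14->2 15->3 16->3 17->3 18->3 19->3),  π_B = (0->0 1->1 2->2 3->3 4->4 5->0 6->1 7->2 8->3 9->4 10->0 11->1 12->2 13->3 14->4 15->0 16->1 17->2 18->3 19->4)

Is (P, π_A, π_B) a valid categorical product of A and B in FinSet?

|A|·|B| = 4·5 = 20;  |P| = 20
Check the pairing map k ↦ (π_A(k), π_B(k)):
  0 -> (0,0)
  1 -> (0,1)
  2 -> (0,2)
  3 -> (0,3)
  4 -> (0,4)
  5 -> (1,0)
  6 -> (1,1)
  7 -> (1,2)
  8 -> (1,3)
  9 -> (1,4)
  10 -> (2,0)
  11 -> (2,1)
  12 -> (2,2)
  13 -> (2,3)
  14 -> (2,4)
  15 -> (3,0)
  16 -> (3,1)
  17 -> (3,2)
  18 -> (3,3)
  19 -> (3,4)
distinct pairs in image: 20 / 20 needed
  → bijection onto A×B; projections well-typed.

Answer: VALID PRODUCT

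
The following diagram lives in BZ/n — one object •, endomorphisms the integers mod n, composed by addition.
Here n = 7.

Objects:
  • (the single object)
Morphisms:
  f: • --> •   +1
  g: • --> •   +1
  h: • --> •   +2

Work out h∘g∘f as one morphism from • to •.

  0 +1≡1 +1≡2 +2≡4  (mod 7)
result: +4

Answer: +4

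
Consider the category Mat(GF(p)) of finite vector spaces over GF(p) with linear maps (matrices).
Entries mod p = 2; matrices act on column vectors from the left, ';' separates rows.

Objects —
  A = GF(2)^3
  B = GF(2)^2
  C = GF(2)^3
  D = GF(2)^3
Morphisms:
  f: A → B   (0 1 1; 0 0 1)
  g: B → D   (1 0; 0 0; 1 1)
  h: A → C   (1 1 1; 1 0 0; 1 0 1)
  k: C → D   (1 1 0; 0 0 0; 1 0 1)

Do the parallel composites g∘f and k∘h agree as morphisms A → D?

Path 1 = f;g:
  e0=(1,0,0) f→(0,0) g→(0,0,0)
  e1=(0,1,0) f→(1,0) g→(1,0,1)
  e2=(0,0,1) f→(1,1) g→(1,0,0)
  ⟦path⟧₁ = (0 1 1; 0 0 0; 0 1 0)
Path 2 = h;k:
  e0=(1,0,0) h→(1,1,1) k→(0,0,0)
  e1=(0,1,0) h→(1,0,0) k→(1,0,1)
  e2=(0,0,1) h→(1,0,1) k→(1,0,0)
  ⟦path⟧₂ = (0 1 1; 0 0 0; 0 1 0)
Equal? same morphism ✓

Answer: COMMUTES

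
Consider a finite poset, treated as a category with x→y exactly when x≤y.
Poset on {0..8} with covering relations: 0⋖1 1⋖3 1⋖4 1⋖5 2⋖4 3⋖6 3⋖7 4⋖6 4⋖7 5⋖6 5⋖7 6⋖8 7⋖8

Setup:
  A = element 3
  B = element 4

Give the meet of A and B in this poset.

Answer: A∧B = 1

Derivation:
Lower bounds of A=3 and B=4: {0,1}
  0 ≤ 1
  1 ≤ 1
glb = 1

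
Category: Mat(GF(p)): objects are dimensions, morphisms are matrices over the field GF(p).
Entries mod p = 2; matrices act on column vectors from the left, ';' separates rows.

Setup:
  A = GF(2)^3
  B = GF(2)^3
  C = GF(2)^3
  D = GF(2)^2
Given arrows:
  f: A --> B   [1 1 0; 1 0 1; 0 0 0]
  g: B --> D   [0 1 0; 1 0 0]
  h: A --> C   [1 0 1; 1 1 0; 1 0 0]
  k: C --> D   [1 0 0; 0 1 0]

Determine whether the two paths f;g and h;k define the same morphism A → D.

Answer: COMMUTES

Work:
Along f;g (path 1):
  e0=[1,0,0] f-->[1,1,0] g-->[1,1]
  e1=[0,1,0] f-->[1,0,0] g-->[0,1]
  e2=[0,0,1] f-->[0,1,0] g-->[1,0]
  result₁ = [1 0 1; 1 1 0]
Along h;k (path 2):
  e0=[1,0,0] h-->[1,1,1] k-->[1,1]
  e1=[0,1,0] h-->[0,1,0] k-->[0,1]
  e2=[0,0,1] h-->[1,0,0] k-->[1,0]
  result₂ = [1 0 1; 1 1 0]
Equal? YES — commutes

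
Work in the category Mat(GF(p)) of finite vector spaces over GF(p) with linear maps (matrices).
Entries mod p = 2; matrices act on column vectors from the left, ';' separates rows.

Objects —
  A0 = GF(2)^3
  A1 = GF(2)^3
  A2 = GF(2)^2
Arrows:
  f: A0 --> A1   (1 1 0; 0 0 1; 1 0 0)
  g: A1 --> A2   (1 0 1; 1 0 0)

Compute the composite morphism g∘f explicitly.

Answer: (0 1 0; 1 1 0)

Derivation:
  e0=(1,0,0) f-->(1,0,1) g-->(0,1)
  e1=(0,1,0) f-->(1,0,0) g-->(1,1)
  e2=(0,0,1) f-->(0,1,0) g-->(0,0)
result: (0 1 0; 1 1 0)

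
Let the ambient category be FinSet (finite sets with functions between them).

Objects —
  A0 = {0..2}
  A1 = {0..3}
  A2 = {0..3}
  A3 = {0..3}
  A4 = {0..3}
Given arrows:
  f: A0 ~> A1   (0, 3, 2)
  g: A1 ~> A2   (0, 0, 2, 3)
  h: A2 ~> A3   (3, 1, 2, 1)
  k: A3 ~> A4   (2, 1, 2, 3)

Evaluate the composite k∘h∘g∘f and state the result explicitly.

Answer: (3, 1, 2)

Derivation:
  0 f~>0 g~>0 h~>3 k~>3
  1 f~>3 g~>3 h~>1 k~>1
  2 f~>2 g~>2 h~>2 k~>2
composite: (3, 1, 2)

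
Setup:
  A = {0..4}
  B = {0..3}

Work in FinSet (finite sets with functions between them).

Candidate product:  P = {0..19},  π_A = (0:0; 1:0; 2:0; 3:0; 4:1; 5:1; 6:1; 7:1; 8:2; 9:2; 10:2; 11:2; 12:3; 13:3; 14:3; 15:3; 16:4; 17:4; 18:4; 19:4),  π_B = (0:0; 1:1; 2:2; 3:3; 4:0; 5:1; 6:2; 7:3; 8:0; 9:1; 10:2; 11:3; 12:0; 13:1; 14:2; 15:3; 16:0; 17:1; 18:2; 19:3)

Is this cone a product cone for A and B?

|A|·|B| = 5·4 = 20;  |P| = 20
Check the pairing map k ↦ (π_A(k), π_B(k)):
  0 : (0,0)
  1 : (0,1)
  2 : (0,2)
  3 : (0,3)
  4 : (1,0)
  5 : (1,1)
  6 : (1,2)
  7 : (1,3)
  8 : (2,0)
  9 : (2,1)
  10 : (2,2)
  11 : (2,3)
  12 : (3,0)
  13 : (3,1)
  14 : (3,2)
  15 : (3,3)
  16 : (4,0)
  17 : (4,1)
  18 : (4,2)
  19 : (4,3)
distinct pairs in image: 20 / 20 needed
  → bijection onto A×B; projections well-typed.

Answer: VALID PRODUCT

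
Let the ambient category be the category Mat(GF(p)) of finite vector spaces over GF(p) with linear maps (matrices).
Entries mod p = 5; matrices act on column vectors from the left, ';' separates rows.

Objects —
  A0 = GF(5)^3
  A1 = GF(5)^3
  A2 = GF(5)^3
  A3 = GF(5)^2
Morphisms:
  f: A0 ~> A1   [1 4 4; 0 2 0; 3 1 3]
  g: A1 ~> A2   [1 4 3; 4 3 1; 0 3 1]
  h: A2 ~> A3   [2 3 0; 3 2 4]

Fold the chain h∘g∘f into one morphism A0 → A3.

  e0=⟨1,0,0⟩ f~>⟨1,0,3⟩ g~>⟨0,2,3⟩ h~>⟨1,1⟩
  e1=⟨0,1,0⟩ f~>⟨4,2,1⟩ g~>⟨0,3,2⟩ h~>⟨4,4⟩
  e2=⟨0,0,1⟩ f~>⟨4,0,3⟩ g~>⟨3,4,3⟩ h~>⟨3,4⟩
⟦path⟧: [1 4 3; 1 4 4]

Answer: [1 4 3; 1 4 4]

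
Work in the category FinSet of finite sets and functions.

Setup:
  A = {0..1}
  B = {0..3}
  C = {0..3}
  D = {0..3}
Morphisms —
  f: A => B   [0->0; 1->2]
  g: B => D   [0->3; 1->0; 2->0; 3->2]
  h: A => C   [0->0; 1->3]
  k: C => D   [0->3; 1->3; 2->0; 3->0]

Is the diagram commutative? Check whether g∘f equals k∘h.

Along f;g (path 1):
  0 f=>0 g=>3
  1 f=>2 g=>0
  composite₁ = [0->3; 1->0]
Along h;k (path 2):
  0 h=>0 k=>3
  1 h=>3 k=>0
  composite₂ = [0->3; 1->0]
Equal? same morphism ✓

Answer: COMMUTES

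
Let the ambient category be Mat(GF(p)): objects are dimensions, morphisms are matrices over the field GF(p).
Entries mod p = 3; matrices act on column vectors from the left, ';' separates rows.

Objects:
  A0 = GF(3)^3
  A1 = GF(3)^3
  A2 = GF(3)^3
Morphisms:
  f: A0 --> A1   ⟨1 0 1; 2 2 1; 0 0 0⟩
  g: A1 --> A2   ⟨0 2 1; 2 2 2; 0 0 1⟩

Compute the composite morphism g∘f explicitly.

Answer: ⟨1 1 2; 0 1 1; 0 0 0⟩

Trace:
  e0=[1,0,0] f-->[1,2,0] g-->[1,0,0]
  e1=[0,1,0] f-->[0,2,0] g-->[1,1,0]
  e2=[0,0,1] f-->[1,1,0] g-->[2,1,0]
result: ⟨1 1 2; 0 1 1; 0 0 0⟩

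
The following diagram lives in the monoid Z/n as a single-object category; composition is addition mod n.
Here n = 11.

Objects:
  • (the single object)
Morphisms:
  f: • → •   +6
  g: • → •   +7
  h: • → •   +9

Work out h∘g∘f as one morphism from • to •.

Answer: +0

Derivation:
  0 +6≡6 +7≡2 +9≡0  (mod 11)
composite: +0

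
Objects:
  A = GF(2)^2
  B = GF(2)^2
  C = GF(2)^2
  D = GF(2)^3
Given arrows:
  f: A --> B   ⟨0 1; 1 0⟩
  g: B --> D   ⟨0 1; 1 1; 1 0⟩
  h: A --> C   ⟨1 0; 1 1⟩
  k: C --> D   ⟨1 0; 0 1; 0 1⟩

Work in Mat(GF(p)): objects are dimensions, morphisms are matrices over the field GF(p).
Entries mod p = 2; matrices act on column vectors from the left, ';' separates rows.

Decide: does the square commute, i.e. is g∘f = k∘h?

Answer: DOES NOT COMMUTE

Derivation:
1) trace f;g:
  e0=[1,0] f-->[0,1] g-->[1,1,0]
  e1=[0,1] f-->[1,0] g-->[0,1,1]
  composite₁ = ⟨1 0; 1 1; 0 1⟩
2) trace h;k:
  e0=[1,0] h-->[1,1] k-->[1,1,1]
  e1=[0,1] h-->[0,1] k-->[0,1,1]
  composite₂ = ⟨1 0; 1 1; 1 1⟩
Equal? differ; not commutative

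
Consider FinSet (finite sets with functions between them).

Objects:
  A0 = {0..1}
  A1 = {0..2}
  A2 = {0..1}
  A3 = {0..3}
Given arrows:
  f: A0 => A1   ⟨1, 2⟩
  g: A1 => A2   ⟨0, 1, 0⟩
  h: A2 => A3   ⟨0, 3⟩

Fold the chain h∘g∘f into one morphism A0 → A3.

Answer: ⟨3, 0⟩

Trace:
  0 f=>1 g=>1 h=>3
  1 f=>2 g=>0 h=>0
composite: ⟨3, 0⟩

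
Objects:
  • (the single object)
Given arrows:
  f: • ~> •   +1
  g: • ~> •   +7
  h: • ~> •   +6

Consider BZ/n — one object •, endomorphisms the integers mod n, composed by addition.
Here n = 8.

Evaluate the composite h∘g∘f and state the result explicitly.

  0 +1≡1 +7≡0 +6≡6  (mod 8)
composite: +6

Answer: +6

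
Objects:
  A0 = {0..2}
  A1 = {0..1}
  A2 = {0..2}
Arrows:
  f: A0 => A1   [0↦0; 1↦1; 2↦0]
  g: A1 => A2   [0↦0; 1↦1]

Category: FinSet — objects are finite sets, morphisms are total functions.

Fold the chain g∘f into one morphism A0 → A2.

Answer: [0↦0; 1↦1; 2↦0]

Work:
  0 f=>0 g=>0
  1 f=>1 g=>1
  2 f=>0 g=>0
result: [0↦0; 1↦1; 2↦0]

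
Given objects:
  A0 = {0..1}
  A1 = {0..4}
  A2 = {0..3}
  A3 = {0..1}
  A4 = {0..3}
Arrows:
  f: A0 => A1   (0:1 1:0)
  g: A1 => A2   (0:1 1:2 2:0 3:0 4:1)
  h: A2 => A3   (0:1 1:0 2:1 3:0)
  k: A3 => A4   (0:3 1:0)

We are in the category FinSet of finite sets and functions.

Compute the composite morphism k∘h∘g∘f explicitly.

Answer: (0:0 1:3)

Derivation:
  0 f=>1 g=>2 h=>1 k=>0
  1 f=>0 g=>1 h=>0 k=>3
result: (0:0 1:3)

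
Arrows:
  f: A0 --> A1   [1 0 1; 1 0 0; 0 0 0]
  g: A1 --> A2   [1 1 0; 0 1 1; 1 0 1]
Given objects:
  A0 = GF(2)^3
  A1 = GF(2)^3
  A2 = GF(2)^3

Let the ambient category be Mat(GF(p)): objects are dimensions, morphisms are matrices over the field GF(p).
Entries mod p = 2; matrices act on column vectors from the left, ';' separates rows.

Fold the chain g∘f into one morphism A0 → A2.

Answer: [0 0 1; 1 0 0; 1 0 1]

Trace:
  e0=[1,0,0] f-->[1,1,0] g-->[0,1,1]
  e1=[0,1,0] f-->[0,0,0] g-->[0,0,0]
  e2=[0,0,1] f-->[1,0,0] g-->[1,0,1]
composite: [0 0 1; 1 0 0; 1 0 1]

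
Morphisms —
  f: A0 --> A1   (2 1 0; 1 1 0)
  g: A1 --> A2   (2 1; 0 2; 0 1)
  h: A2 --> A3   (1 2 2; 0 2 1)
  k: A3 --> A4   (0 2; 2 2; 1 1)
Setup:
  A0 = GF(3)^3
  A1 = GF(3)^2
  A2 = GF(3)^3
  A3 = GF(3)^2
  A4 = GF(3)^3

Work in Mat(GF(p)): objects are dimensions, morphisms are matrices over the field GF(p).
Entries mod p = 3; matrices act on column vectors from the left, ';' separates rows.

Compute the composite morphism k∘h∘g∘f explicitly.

  e0=(1,0,0) f-->(2,1) g-->(2,2,1) h-->(2,2) k-->(1,2,1)
  e1=(0,1,0) f-->(1,1) g-->(0,2,1) h-->(0,2) k-->(1,1,2)
  e2=(0,0,1) f-->(0,0) g-->(0,0,0) h-->(0,0) k-->(0,0,0)
result: (1 1 0; 2 1 0; 1 2 0)

Answer: (1 1 0; 2 1 0; 1 2 0)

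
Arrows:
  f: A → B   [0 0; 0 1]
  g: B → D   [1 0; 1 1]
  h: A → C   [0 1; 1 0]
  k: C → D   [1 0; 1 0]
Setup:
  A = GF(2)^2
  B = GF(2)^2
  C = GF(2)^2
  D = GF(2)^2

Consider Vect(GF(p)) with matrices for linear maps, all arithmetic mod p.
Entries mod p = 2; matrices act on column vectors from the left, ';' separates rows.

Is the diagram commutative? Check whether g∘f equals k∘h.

Answer: DOES NOT COMMUTE

Derivation:
Along f;g (path 1):
  e0=(1,0) f→(0,0) g→(0,0)
  e1=(0,1) f→(0,1) g→(0,1)
  ⟦path⟧₁ = [0 0; 0 1]
Along h;k (path 2):
  e0=(1,0) h→(0,1) k→(0,0)
  e1=(0,1) h→(1,0) k→(1,1)
  ⟦path⟧₂ = [0 1; 0 1]
Equal? differ; not commutative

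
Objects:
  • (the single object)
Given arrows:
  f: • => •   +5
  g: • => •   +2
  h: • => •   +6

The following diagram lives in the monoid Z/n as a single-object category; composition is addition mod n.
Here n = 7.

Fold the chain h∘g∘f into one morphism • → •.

Answer: +6

Trace:
  0 +5≡5 +2≡0 +6≡6  (mod 7)
composite: +6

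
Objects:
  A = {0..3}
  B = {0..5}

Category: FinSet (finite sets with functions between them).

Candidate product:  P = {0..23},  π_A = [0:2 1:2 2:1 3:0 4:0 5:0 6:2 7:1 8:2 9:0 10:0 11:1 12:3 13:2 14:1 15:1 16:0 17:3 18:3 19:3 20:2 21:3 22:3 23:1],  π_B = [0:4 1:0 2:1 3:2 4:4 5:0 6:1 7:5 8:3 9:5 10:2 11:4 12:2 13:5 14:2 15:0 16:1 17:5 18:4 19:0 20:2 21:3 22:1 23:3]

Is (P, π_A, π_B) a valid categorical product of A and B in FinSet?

Answer: NOT A VALID PRODUCT — duplicate pair at indices 10,3

Work:
|A|·|B| = 4·6 = 24;  |P| = 24
Check the pairing map k ↦ (π_A(k), π_B(k)):
  0 : (2,4)
  1 : (2,0)
  2 : (1,1)
  3 : (0,2)
  4 : (0,4)
  5 : (0,0)
  6 : (2,1)
  7 : (1,5)
  8 : (2,3)
  9 : (0,5)
  10 : (0,2)  ✗ repeats pair of k=3
  11 : (1,4)
  12 : (3,2)
  13 : (2,5)
  14 : (1,2)
  15 : (1,0)
  16 : (0,1)
  17 : (3,5)
  18 : (3,4)
  19 : (3,0)
  20 : (2,2)
  21 : (3,3)
  22 : (3,1)
  23 : (1,3)
distinct pairs in image: 23 / 24 needed
  → (0,2) hit at k=3 and k=10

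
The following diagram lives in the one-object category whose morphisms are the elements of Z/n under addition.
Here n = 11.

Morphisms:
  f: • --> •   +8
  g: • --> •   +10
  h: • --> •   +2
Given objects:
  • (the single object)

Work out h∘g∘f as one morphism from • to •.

Answer: +9

Trace:
  0 +8≡8 +10≡7 +2≡9  (mod 11)
composite: +9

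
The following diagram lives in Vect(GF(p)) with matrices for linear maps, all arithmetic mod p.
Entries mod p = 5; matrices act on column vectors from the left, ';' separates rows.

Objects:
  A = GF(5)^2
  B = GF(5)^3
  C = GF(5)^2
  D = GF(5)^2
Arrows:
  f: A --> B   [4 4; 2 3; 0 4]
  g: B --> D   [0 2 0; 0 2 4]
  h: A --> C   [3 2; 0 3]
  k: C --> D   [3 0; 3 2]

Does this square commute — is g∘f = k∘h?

Answer: COMMUTES

Trace:
1) trace f;g:
  e0=[1,0] f-->[4,2,0] g-->[4,4]
  e1=[0,1] f-->[4,3,4] g-->[1,2]
  ⟦path⟧₁ = [4 1; 4 2]
2) trace h;k:
  e0=[1,0] h-->[3,0] k-->[4,4]
  e1=[0,1] h-->[2,3] k-->[1,2]
  ⟦path⟧₂ = [4 1; 4 2]
Equal? equal; square commutes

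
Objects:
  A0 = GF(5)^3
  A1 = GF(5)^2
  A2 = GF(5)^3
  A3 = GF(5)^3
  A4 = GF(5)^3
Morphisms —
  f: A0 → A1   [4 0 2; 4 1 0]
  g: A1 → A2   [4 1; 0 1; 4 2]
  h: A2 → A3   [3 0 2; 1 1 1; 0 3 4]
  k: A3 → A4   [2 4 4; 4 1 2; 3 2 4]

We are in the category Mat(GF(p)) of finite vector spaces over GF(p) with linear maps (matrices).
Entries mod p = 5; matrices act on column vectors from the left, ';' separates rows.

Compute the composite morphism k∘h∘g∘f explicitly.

Answer: [0 4 2; 1 4 0; 2 3 0]

Trace:
  e0=(1,0,0) f→(4,4) g→(0,4,4) h→(3,3,3) k→(0,1,2)
  e1=(0,1,0) f→(0,1) g→(1,1,2) h→(2,4,1) k→(4,4,3)
  e2=(0,0,1) f→(2,0) g→(3,0,3) h→(0,1,2) k→(2,0,0)
result: [0 4 2; 1 4 0; 2 3 0]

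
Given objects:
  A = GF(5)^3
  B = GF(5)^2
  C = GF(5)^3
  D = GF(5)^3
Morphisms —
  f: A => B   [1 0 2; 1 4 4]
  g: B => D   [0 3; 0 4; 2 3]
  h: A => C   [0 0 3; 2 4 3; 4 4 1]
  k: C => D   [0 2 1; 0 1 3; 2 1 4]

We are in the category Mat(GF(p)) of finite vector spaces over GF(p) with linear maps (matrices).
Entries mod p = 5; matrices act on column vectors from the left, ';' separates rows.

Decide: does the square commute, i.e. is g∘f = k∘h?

Path 1 = f;g:
  e0=⟨1,0,0⟩ f=>⟨1,1⟩ g=>⟨3,4,0⟩
  e1=⟨0,1,0⟩ f=>⟨0,4⟩ g=>⟨2,1,2⟩
  e2=⟨0,0,1⟩ f=>⟨2,4⟩ g=>⟨2,1,1⟩
  result₁ = [3 2 2; 4 1 1; 0 2 1]
Path 2 = h;k:
  e0=⟨1,0,0⟩ h=>⟨0,2,4⟩ k=>⟨3,4,3⟩
  e1=⟨0,1,0⟩ h=>⟨0,4,4⟩ k=>⟨2,1,0⟩
  e2=⟨0,0,1⟩ h=>⟨3,3,1⟩ k=>⟨2,1,3⟩
  result₂ = [3 2 2; 4 1 1; 3 0 3]
Equal? distinct morphisms ✗

Answer: DOES NOT COMMUTE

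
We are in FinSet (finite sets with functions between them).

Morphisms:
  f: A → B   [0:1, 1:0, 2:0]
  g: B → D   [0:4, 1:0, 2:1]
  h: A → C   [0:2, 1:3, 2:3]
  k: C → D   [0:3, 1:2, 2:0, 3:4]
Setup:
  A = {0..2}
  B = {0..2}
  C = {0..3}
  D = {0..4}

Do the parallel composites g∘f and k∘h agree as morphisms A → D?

Answer: COMMUTES

Work:
1) trace f;g:
  0 f→1 g→0
  1 f→0 g→4
  2 f→0 g→4
  result₁ = [0:0, 1:4, 2:4]
2) trace h;k:
  0 h→2 k→0
  1 h→3 k→4
  2 h→3 k→4
  result₂ = [0:0, 1:4, 2:4]
Equal? YES — commutes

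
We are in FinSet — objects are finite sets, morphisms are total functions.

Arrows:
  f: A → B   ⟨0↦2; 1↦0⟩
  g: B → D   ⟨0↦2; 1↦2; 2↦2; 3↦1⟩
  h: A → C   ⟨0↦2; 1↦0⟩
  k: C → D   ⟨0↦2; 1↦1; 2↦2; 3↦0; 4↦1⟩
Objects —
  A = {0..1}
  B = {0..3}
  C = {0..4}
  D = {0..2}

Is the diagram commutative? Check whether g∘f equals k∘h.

Answer: COMMUTES

Derivation:
1) trace f;g:
  0 f→2 g→2
  1 f→0 g→2
  result₁ = ⟨0↦2; 1↦2⟩
2) trace h;k:
  0 h→2 k→2
  1 h→0 k→2
  result₂ = ⟨0↦2; 1↦2⟩
Equal? equal; square commutes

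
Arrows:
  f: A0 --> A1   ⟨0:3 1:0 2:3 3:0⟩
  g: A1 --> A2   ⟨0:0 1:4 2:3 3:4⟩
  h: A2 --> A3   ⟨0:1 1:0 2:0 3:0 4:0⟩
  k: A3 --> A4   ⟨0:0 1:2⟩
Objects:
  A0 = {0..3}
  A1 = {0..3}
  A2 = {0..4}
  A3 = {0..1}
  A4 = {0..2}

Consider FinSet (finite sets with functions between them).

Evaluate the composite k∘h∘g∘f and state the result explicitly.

  0 f-->3 g-->4 h-->0 k-->0
  1 f-->0 g-->0 h-->1 k-->2
  2 f-->3 g-->4 h-->0 k-->0
  3 f-->0 g-->0 h-->1 k-->2
⟦path⟧: ⟨0:0 1:2 2:0 3:2⟩

Answer: ⟨0:0 1:2 2:0 3:2⟩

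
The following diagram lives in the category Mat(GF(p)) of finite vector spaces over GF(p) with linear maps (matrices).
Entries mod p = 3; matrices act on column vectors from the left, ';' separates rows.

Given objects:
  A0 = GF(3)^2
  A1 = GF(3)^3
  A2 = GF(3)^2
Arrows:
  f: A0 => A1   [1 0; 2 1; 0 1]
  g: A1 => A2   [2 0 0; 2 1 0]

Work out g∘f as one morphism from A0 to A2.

Answer: [2 0; 1 1]

Trace:
  e0=⟨1,0⟩ f=>⟨1,2,0⟩ g=>⟨2,1⟩
  e1=⟨0,1⟩ f=>⟨0,1,1⟩ g=>⟨0,1⟩
composite: [2 0; 1 1]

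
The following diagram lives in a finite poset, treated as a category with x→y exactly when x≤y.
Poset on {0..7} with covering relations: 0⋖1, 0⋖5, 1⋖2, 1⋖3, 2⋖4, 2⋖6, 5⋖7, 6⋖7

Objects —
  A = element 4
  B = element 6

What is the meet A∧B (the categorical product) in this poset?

Lower bounds of A=4 and B=6: {0,1,2}
  0 ⊑ 2
  1 ⊑ 2
  2 ⊑ 2
glb = 2

Answer: A∧B = 2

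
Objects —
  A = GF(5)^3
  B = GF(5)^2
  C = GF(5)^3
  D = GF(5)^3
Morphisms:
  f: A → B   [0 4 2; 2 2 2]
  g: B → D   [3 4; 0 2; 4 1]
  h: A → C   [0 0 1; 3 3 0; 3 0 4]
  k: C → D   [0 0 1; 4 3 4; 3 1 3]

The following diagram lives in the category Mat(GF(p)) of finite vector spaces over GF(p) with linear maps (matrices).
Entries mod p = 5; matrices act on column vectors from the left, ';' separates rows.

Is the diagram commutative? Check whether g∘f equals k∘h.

1) trace f;g:
  e0=(1,0,0) f→(0,2) g→(3,4,2)
  e1=(0,1,0) f→(4,2) g→(0,4,3)
  e2=(0,0,1) f→(2,2) g→(4,4,0)
  composite₁ = [3 0 4; 4 4 4; 2 3 0]
2) trace h;k:
  e0=(1,0,0) h→(0,3,3) k→(3,1,2)
  e1=(0,1,0) h→(0,3,0) k→(0,4,3)
  e2=(0,0,1) h→(1,0,4) k→(4,0,0)
  composite₂ = [3 0 4; 1 4 0; 2 3 0]
Equal? differ; not commutative

Answer: DOES NOT COMMUTE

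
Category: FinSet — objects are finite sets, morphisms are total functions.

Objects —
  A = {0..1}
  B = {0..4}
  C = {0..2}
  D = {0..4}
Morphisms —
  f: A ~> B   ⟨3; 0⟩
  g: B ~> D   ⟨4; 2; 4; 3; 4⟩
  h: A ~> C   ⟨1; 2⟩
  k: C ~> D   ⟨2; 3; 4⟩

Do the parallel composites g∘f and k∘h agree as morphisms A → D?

Path 1 = f;g:
  0 f~>3 g~>3
  1 f~>0 g~>4
  result₁ = ⟨3; 4⟩
Path 2 = h;k:
  0 h~>1 k~>3
  1 h~>2 k~>4
  result₂ = ⟨3; 4⟩
Equal? equal; square commutes

Answer: COMMUTES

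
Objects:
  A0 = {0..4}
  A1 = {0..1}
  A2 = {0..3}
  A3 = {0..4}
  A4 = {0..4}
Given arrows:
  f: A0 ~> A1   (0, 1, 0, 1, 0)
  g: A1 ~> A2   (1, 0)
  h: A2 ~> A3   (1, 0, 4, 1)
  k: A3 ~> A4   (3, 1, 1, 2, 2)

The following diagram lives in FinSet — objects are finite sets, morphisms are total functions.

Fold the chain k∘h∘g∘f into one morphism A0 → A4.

Answer: (3, 1, 3, 1, 3)

Trace:
  0 f~>0 g~>1 h~>0 k~>3
  1 f~>1 g~>0 h~>1 k~>1
  2 f~>0 g~>1 h~>0 k~>3
  3 f~>1 g~>0 h~>1 k~>1
  4 f~>0 g~>1 h~>0 k~>3
result: (3, 1, 3, 1, 3)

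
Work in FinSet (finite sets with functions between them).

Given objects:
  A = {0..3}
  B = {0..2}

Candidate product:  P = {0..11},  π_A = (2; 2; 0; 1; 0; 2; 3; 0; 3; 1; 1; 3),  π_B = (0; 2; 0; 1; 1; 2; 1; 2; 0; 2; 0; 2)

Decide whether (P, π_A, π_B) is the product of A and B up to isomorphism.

|A|·|B| = 4·3 = 12;  |P| = 12
Check the pairing map k ↦ (π_A(k), π_B(k)):
  0 : (2,0)
  1 : (2,2)
  2 : (0,0)
  3 : (1,1)
  4 : (0,1)
  5 : (2,2)  ✗ repeats pair of k=1
  6 : (3,1)
  7 : (0,2)
  8 : (3,0)
  9 : (1,2)
  10 : (1,0)
  11 : (3,2)
distinct pairs in image: 11 / 12 needed
  → (2,2) hit at k=1 and k=5

Answer: NOT A VALID PRODUCT — duplicate pair at indices 1,5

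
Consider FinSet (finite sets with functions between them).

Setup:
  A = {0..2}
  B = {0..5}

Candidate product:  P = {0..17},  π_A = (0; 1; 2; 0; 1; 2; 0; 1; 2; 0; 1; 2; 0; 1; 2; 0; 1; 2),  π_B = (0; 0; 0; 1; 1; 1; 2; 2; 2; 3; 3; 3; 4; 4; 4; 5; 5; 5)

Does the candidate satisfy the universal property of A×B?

Answer: VALID PRODUCT

Trace:
|A|·|B| = 3·6 = 18;  |P| = 18
Check the pairing map k ↦ (π_A(k), π_B(k)):
  0 -> (0,0)
  1 -> (1,0)
  2 -> (2,0)
  3 -> (0,1)
  4 -> (1,1)
  5 -> (2,1)
  6 -> (0,2)
  7 -> (1,2)
  8 -> (2,2)
  9 -> (0,3)
  10 -> (1,3)
  11 -> (2,3)
  12 -> (0,4)
  13 -> (1,4)
  14 -> (2,4)
  15 -> (0,5)
  16 -> (1,5)
  17 -> (2,5)
distinct pairs in image: 18 / 18 needed
  → bijection onto A×B; projections well-typed.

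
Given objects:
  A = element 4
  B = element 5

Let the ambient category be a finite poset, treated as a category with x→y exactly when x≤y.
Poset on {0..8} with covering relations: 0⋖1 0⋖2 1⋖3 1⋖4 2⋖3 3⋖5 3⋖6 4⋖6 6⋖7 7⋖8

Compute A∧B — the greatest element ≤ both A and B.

Answer: A∧B = 1

Derivation:
{x : x<=A ∧ x<=B} = {0,1}  (A=4, B=5)
  0 <= 1
  1 <= 1
glb = 1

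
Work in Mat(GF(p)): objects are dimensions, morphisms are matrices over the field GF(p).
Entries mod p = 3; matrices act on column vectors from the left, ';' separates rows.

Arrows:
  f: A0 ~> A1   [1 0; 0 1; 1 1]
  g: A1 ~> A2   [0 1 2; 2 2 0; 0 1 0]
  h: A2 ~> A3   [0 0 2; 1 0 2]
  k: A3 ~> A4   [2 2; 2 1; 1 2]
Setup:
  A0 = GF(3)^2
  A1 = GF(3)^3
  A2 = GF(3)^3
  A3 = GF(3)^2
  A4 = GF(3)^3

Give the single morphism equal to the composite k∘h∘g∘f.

Answer: [1 2; 2 0; 1 0]

Derivation:
  e0=(1,0) f~>(1,0,1) g~>(2,2,0) h~>(0,2) k~>(1,2,1)
  e1=(0,1) f~>(0,1,1) g~>(0,2,1) h~>(2,2) k~>(2,0,0)
⟦path⟧: [1 2; 2 0; 1 0]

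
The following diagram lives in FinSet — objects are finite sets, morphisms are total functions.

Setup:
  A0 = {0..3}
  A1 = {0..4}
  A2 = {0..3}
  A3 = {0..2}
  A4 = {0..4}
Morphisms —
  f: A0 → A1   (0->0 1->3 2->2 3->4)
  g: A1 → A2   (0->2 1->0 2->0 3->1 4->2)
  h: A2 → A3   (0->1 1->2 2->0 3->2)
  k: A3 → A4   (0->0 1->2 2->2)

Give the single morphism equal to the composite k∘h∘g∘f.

  0 f→0 g→2 h→0 k→0
  1 f→3 g→1 h→2 k→2
  2 f→2 g→0 h→1 k→2
  3 f→4 g→2 h→0 k→0
composite: (0->0 1->2 2->2 3->0)

Answer: (0->0 1->2 2->2 3->0)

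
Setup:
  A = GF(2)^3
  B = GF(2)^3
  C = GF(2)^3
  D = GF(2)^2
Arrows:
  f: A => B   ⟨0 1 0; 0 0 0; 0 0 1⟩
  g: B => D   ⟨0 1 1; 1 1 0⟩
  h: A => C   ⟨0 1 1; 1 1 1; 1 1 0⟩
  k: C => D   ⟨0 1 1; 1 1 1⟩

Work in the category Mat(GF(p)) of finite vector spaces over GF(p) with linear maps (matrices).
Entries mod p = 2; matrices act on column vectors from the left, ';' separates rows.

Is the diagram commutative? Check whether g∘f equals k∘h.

Along f;g (path 1):
  e0=(1,0,0) f=>(0,0,0) g=>(0,0)
  e1=(0,1,0) f=>(1,0,0) g=>(0,1)
  e2=(0,0,1) f=>(0,0,1) g=>(1,0)
  ⟦path⟧₁ = ⟨0 0 1; 0 1 0⟩
Along h;k (path 2):
  e0=(1,0,0) h=>(0,1,1) k=>(0,0)
  e1=(0,1,0) h=>(1,1,1) k=>(0,1)
  e2=(0,0,1) h=>(1,1,0) k=>(1,0)
  ⟦path⟧₂ = ⟨0 0 1; 0 1 0⟩
Equal? same morphism ✓

Answer: COMMUTES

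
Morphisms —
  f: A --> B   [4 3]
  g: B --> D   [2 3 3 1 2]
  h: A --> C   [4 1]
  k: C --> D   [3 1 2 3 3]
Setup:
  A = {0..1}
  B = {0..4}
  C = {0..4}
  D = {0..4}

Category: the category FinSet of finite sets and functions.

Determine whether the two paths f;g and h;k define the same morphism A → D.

Answer: DOES NOT COMMUTE

Work:
Path 1 = f;g:
  0 f-->4 g-->2
  1 f-->3 g-->1
  composite₁ = [2 1]
Path 2 = h;k:
  0 h-->4 k-->3
  1 h-->1 k-->1
  composite₂ = [3 1]
Equal? differ; not commutative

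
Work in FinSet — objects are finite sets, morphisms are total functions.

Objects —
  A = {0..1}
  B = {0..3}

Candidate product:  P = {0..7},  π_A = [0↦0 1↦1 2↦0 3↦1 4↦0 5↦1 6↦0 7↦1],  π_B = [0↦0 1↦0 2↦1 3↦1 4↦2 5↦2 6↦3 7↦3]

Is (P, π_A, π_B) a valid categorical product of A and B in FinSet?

|A|·|B| = 2·4 = 8;  |P| = 8
Check the pairing map k ↦ (π_A(k), π_B(k)):
  0 ↦ (0,0)
  1 ↦ (1,0)
  2 ↦ (0,1)
  3 ↦ (1,1)
  4 ↦ (0,2)
  5 ↦ (1,2)
  6 ↦ (0,3)
  7 ↦ (1,3)
distinct pairs in image: 8 / 8 needed
  → bijection onto A×B; projections well-typed.

Answer: VALID PRODUCT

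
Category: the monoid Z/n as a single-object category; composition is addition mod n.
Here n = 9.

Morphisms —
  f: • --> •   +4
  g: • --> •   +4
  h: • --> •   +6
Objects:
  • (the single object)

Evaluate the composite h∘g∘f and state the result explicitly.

  0 +4≡4 +4≡8 +6≡5  (mod 9)
composite: +5

Answer: +5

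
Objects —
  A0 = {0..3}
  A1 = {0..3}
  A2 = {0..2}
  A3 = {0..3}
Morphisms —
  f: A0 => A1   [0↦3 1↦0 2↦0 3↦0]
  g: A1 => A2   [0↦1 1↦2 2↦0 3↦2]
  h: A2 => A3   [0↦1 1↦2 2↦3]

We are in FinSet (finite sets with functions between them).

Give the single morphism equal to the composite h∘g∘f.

Answer: [0↦3 1↦2 2↦2 3↦2]

Trace:
  0 f=>3 g=>2 h=>3
  1 f=>0 g=>1 h=>2
  2 f=>0 g=>1 h=>2
  3 f=>0 g=>1 h=>2
composite: [0↦3 1↦2 2↦2 3↦2]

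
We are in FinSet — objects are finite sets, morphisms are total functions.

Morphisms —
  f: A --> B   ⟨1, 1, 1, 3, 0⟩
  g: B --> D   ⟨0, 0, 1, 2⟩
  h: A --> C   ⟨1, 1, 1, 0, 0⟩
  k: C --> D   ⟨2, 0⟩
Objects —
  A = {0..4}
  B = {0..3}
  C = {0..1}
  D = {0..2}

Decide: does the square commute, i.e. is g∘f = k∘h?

Answer: DOES NOT COMMUTE

Trace:
Along f;g (path 1):
  0 f-->1 g-->0
  1 f-->1 g-->0
  2 f-->1 g-->0
  3 f-->3 g-->2
  4 f-->0 g-->0
  composite₁ = ⟨0, 0, 0, 2, 0⟩
Along h;k (path 2):
  0 h-->1 k-->0
  1 h-->1 k-->0
  2 h-->1 k-->0
  3 h-->0 k-->2
  4 h-->0 k-->2
  composite₂ = ⟨0, 0, 0, 2, 2⟩
Equal? distinct morphisms ✗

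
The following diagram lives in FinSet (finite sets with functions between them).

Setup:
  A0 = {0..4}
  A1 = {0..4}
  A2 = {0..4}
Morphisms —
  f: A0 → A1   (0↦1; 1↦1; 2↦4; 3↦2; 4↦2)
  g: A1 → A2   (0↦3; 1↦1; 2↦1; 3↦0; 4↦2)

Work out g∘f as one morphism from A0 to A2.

Answer: (0↦1; 1↦1; 2↦2; 3↦1; 4↦1)

Trace:
  0 f→1 g→1
  1 f→1 g→1
  2 f→4 g→2
  3 f→2 g→1
  4 f→2 g→1
⟦path⟧: (0↦1; 1↦1; 2↦2; 3↦1; 4↦1)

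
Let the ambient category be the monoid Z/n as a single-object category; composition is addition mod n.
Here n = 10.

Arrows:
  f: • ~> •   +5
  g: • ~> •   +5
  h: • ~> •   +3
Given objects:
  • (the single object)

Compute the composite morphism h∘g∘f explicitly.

Answer: +3

Work:
  0 +5≡5 +5≡0 +3≡3  (mod 10)
result: +3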